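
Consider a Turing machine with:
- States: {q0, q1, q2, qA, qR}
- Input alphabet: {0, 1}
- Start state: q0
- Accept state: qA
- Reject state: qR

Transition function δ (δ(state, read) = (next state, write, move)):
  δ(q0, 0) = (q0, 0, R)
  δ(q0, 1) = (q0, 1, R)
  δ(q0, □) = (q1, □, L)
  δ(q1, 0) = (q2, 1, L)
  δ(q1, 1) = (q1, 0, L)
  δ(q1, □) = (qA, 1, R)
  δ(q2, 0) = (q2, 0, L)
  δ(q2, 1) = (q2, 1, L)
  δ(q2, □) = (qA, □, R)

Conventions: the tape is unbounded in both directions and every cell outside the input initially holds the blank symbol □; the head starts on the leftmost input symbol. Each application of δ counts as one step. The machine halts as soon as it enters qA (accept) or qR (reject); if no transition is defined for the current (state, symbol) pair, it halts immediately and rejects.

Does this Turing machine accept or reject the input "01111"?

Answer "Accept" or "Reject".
Step 0: [q0]01111 (head at position 0)
Step 1: δ(q0, 0) = (q0, 0, R)  ⊢  0[q0]1111 (head at position 1)
Step 2: δ(q0, 1) = (q0, 1, R)  ⊢  01[q0]111 (head at position 2)
Step 3: δ(q0, 1) = (q0, 1, R)  ⊢  011[q0]11 (head at position 3)
Step 4: δ(q0, 1) = (q0, 1, R)  ⊢  0111[q0]1 (head at position 4)
Step 5: δ(q0, 1) = (q0, 1, R)  ⊢  01111[q0]□ (head at position 5)
Step 6: δ(q0, □) = (q1, □, L)  ⊢  0111[q1]1□ (head at position 4)
Step 7: δ(q1, 1) = (q1, 0, L)  ⊢  011[q1]10□ (head at position 3)
Step 8: δ(q1, 1) = (q1, 0, L)  ⊢  01[q1]100□ (head at position 2)
Step 9: δ(q1, 1) = (q1, 0, L)  ⊢  0[q1]1000□ (head at position 1)
Step 10: δ(q1, 1) = (q1, 0, L)  ⊢  [q1]00000□ (head at position 0)
Step 11: δ(q1, 0) = (q2, 1, L)  ⊢  [q2]□10000□ (head at position -1)
Step 12: δ(q2, □) = (qA, □, R)  ⊢  □[qA]10000□ (head at position 0)
The machine is in qA, so it halts and accepts.

Final answer: Accept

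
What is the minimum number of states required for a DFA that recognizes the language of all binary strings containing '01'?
Language: binary strings containing '01'
Lower bound (Myhill–Nerode): the prefixes ε, 0, 01 are pairwise distinguishable:
  ε vs 01: suffix ε distinguishes them (ε is rejected, 01 is accepted)
  0 vs 01: suffix ε distinguishes them (0 is rejected, 01 is accepted)
  ε vs 0: suffix 1 distinguishes them (ε·1 = 1 is rejected, 0·1 = 01 is accepted)
So any DFA needs at least 3 states.
Upper bound: a DFA with 3 states exists (one state per class above: 'no progress', 'last symbol 0', and 'seen 01' (accepting sink)).
Minimum states: 3

Final answer: 3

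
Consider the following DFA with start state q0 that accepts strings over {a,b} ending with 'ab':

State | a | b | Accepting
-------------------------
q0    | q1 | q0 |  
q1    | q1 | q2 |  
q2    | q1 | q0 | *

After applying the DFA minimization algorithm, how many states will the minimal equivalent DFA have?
All 3 states are reachable from q0, so none can be removed as unreachable.
Table-filling: first mark every (accepting, non-accepting) pair as distinguishable (accepting: {q2}; non-accepting: {q0, q1}).
Round 1: (q0, q1) on 'b' go to q0 and q2, already distinguishable → mark.
Every pair of states is distinguishable, so the DFA is already minimal.
Equivalence classes: {q0}, {q1}, {q2} → 3 states.

Final answer: 3 states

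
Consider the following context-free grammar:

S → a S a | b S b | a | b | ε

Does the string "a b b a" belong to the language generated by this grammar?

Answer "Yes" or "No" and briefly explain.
A derivation exists: S ⇒ a S a ⇒ a b S b a ⇒ a b b a (using S → a S a, S → b S b, then S → ε).

Final answer: Yes - a valid derivation exists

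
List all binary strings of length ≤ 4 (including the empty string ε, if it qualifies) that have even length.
Checking every binary string of length 0 to 4:
  Length 0: accepted: ε | rejected: (none)
  Length 1: accepted: (none) | rejected: 0, 1
  Length 2: accepted: 00, 01, 10, 11 | rejected: (none)
  Length 3: accepted: (none) | rejected: 000, 001, 010, 011, 100, 101, 110, 111
  Length 4: accepted: 0000, 0001, 0010, 0011, 0100, 0101, 0110, 0111, 1000, 1001, 1010, 1011, 1100, 1101, 1110, 1111 | rejected: (none)
Total: 21 string(s).

Final answer: ε, 00, 01, 10, 11, 0000, 0001, 0010, 0011, 0100, 0101, 0110, 0111, 1000, 1001, 1010, 1011, 1100, 1101, 1110, 1111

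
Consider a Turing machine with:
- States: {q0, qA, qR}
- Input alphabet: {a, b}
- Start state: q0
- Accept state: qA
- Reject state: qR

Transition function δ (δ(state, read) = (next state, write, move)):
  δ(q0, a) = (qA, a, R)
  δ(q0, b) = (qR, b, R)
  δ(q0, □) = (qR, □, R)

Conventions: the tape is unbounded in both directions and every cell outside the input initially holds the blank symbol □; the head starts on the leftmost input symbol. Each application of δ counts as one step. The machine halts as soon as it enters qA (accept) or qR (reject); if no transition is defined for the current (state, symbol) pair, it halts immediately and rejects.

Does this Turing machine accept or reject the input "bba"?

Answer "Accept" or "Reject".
Step 0: [q0]bba (head at position 0)
Step 1: δ(q0, b) = (qR, b, R)  ⊢  b[qR]ba (head at position 1)
The machine is in qR, so it halts and rejects.

Final answer: Reject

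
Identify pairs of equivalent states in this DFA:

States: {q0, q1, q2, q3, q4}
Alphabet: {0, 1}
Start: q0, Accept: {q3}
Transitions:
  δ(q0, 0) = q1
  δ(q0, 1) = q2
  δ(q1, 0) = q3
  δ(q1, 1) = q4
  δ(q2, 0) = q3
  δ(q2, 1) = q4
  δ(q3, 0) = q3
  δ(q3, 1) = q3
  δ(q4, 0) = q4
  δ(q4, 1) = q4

Using the table-filling algorithm:
Round 0 – mark pairs where exactly one state is accepting: (q0,q3), (q1,q3), (q2,q3), (q3,q4)
Round 1 – newly marked: (q0,q1) [on 0: q1 vs q3, already marked]; (q0,q2) [on 0: q1 vs q3, already marked]; (q1,q4) [on 0: q3 vs q4, already marked]; (q2,q4) [on 0: q3 vs q4, already marked]
Round 2 – newly marked: (q0,q4) [on 0: q1 vs q4, already marked]
No further pairs can be marked.
(q1, q2) unmarked: δ(q1,0)=q3, δ(q2,0)=q3; δ(q1,1)=q4, δ(q2,1)=q4 → equivalent
Equivalent pairs: (q1, q2)

Final answer: Equivalent pairs: (q1, q2)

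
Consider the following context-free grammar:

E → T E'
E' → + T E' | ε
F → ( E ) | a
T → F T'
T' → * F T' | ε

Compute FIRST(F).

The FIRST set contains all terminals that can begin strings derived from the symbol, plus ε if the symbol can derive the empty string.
FIRST(F): F → ( E ) contributes '(' and F → a contributes 'a', so FIRST(F) = {(, a}. F is not nullable.

Final answer: {(, a}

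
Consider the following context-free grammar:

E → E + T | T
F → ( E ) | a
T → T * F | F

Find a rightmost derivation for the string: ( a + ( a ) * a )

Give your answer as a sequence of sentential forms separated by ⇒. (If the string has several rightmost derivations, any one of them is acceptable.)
Start with E.
Step 1: the rightmost non-terminal is E; apply E → T:  T
Step 2: the rightmost non-terminal is T; apply T → F:  F
Step 3: the rightmost non-terminal is F; apply F → ( E ):  ( E )
Step 4: the rightmost non-terminal is E; apply E → E + T:  ( E + T )
Step 5: the rightmost non-terminal is T; apply T → T * F:  ( E + T * F )
Step 6: the rightmost non-terminal is F; apply F → a:  ( E + T * a )
Step 7: the rightmost non-terminal is T; apply T → F:  ( E + F * a )
Step 8: the rightmost non-terminal is F; apply F → ( E ):  ( E + ( E ) * a )
Step 9: the rightmost non-terminal is E; apply E → T:  ( E + ( T ) * a )
Step 10: the rightmost non-terminal is T; apply T → F:  ( E + ( F ) * a )
Step 11: the rightmost non-terminal is F; apply F → a:  ( E + ( a ) * a )
Step 12: the rightmost non-terminal is E; apply E → T:  ( T + ( a ) * a )
Step 13: the rightmost non-terminal is T; apply T → F:  ( F + ( a ) * a )
Step 14: the rightmost non-terminal is F; apply F → a:  ( a + ( a ) * a )

Final answer: E ⇒ T ⇒ F ⇒ ( E ) ⇒ ( E + T ) ⇒ ( E + T * F ) ⇒ ( E + T * a ) ⇒ ( E + F * a ) ⇒ ( E + ( E ) * a ) ⇒ ( E + ( T ) * a ) ⇒ ( E + ( F ) * a ) ⇒ ( E + ( a ) * a ) ⇒ ( T + ( a ) * a ) ⇒ ( F + ( a ) * a ) ⇒ ( a + ( a ) * a )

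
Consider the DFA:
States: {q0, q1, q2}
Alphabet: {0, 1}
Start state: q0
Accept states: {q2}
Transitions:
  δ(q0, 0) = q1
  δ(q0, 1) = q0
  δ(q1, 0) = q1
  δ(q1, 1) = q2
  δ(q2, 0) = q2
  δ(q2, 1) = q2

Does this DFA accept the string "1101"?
Processing string "1101":
  q0 --1--> q0
  q0 --1--> q0
  q0 --0--> q1
  q1 --1--> q2
Final state: q2
Accept states: {q2}
q2 is an accept state, so the string is accepted.

Final answer: Yes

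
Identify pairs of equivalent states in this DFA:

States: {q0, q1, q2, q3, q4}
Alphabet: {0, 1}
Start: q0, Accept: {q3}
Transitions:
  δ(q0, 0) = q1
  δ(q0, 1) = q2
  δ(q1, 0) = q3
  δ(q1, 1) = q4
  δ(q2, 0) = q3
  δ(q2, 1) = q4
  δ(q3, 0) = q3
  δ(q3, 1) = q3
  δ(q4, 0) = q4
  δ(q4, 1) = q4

Using the table-filling algorithm:
Round 0 – mark pairs where exactly one state is accepting: (q0,q3), (q1,q3), (q2,q3), (q3,q4)
Round 1 – newly marked: (q0,q1) [on 0: q1 vs q3, already marked]; (q0,q2) [on 0: q1 vs q3, already marked]; (q1,q4) [on 0: q3 vs q4, already marked]; (q2,q4) [on 0: q3 vs q4, already marked]
Round 2 – newly marked: (q0,q4) [on 0: q1 vs q4, already marked]
No further pairs can be marked.
(q1, q2) unmarked: δ(q1,0)=q3, δ(q2,0)=q3; δ(q1,1)=q4, δ(q2,1)=q4 → equivalent
Equivalent pairs: (q1, q2)

Final answer: Equivalent pairs: (q1, q2)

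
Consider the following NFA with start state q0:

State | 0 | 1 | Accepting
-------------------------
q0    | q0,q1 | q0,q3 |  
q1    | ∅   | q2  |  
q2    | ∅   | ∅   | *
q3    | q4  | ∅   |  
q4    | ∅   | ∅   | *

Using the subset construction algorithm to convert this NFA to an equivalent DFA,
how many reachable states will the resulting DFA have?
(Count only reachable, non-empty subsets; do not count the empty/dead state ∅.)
Start subset: {q0}
{q0}: on 0 → {q0, q1}, on 1 → {q0, q3}
{q0, q1}: on 0 → {q0, q1}, on 1 → {q0, q2, q3}
{q0, q3}: on 0 → {q0, q1, q4}, on 1 → {q0, q3}
{q0, q2, q3}: on 0 → {q0, q1, q4}, on 1 → {q0, q3}
{q0, q1, q4}: on 0 → {q0, q1}, on 1 → {q0, q2, q3}
Reachable non-empty subsets: {q0}, {q0, q1}, {q0, q3}, {q0, q2, q3}, {q0, q1, q4} — 5 in total.

Final answer: 5 states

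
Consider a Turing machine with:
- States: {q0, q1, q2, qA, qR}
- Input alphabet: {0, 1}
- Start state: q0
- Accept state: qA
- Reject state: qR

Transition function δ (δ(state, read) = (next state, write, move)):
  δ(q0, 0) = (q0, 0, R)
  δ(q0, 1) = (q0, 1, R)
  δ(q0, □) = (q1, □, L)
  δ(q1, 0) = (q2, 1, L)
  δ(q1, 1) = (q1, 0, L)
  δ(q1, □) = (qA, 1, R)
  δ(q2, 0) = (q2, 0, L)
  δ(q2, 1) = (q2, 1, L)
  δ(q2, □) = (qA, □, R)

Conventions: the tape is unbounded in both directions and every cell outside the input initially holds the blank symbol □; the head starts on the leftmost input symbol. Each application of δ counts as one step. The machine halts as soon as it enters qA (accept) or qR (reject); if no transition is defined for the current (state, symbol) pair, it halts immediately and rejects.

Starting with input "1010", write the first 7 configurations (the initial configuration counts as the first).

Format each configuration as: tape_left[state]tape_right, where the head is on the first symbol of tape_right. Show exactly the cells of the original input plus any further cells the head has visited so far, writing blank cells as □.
Step 0: [q0]1010 (head at position 0)
Step 1: δ(q0, 1) = (q0, 1, R)  ⊢  1[q0]010 (head at position 1)
Step 2: δ(q0, 0) = (q0, 0, R)  ⊢  10[q0]10 (head at position 2)
Step 3: δ(q0, 1) = (q0, 1, R)  ⊢  101[q0]0 (head at position 3)
Step 4: δ(q0, 0) = (q0, 0, R)  ⊢  1010[q0]□ (head at position 4)
Step 5: δ(q0, □) = (q1, □, L)  ⊢  101[q1]0□ (head at position 3)
Step 6: δ(q1, 0) = (q2, 1, L)  ⊢  10[q2]11□ (head at position 2)

Final answer: [q0]1010 ⊢ 1[q0]010 ⊢ 10[q0]10 ⊢ 101[q0]0 ⊢ 1010[q0]□ ⊢ 101[q1]0□ ⊢ 10[q2]11□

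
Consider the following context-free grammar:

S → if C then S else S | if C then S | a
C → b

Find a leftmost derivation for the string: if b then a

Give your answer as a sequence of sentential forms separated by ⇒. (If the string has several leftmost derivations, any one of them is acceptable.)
Start with S.
Step 1: the leftmost non-terminal is S; apply S → if C then S:  if C then S
Step 2: the leftmost non-terminal is C; apply C → b:  if b then S
Step 3: the leftmost non-terminal is S; apply S → a:  if b then a

Final answer: S ⇒ if C then S ⇒ if b then S ⇒ if b then a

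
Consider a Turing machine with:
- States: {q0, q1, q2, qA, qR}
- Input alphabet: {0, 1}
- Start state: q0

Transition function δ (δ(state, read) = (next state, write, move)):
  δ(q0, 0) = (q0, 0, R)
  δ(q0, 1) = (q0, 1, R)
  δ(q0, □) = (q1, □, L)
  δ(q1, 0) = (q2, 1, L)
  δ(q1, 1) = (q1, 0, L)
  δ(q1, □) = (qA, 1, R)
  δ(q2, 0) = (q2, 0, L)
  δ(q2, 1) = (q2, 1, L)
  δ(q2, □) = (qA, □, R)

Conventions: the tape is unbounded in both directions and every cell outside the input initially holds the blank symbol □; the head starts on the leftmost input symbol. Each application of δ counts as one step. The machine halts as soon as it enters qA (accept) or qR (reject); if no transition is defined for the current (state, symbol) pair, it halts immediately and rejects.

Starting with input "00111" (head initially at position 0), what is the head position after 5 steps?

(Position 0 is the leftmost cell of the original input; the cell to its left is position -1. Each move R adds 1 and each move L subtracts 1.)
Step 0: [q0]00111 (head at position 0)
Step 1: δ(q0, 0) = (q0, 0, R)  ⊢  0[q0]0111 (head at position 1)
Step 2: δ(q0, 0) = (q0, 0, R)  ⊢  00[q0]111 (head at position 2)
Step 3: δ(q0, 1) = (q0, 1, R)  ⊢  001[q0]11 (head at position 3)
Step 4: δ(q0, 1) = (q0, 1, R)  ⊢  0011[q0]1 (head at position 4)
Step 5: δ(q0, 1) = (q0, 1, R)  ⊢  00111[q0]□ (head at position 5)
Head position after 5 steps: 5

Final answer: Position 5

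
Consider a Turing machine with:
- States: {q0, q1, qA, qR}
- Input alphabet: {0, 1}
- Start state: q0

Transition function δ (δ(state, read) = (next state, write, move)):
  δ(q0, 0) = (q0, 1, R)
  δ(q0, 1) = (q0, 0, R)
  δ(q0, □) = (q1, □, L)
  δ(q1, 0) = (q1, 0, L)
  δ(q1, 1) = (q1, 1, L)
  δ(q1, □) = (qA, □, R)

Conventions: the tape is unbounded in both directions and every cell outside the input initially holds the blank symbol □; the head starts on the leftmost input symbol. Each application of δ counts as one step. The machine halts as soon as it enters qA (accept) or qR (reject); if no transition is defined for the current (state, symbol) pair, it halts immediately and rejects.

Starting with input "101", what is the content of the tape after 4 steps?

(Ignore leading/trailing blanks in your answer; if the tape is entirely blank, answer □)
Step 0: [q0]101 (head at position 0)
Step 1: δ(q0, 1) = (q0, 0, R)  ⊢  0[q0]01 (head at position 1)
Step 2: δ(q0, 0) = (q0, 1, R)  ⊢  01[q0]1 (head at position 2)
Step 3: δ(q0, 1) = (q0, 0, R)  ⊢  010[q0]□ (head at position 3)
Step 4: δ(q0, □) = (q1, □, L)  ⊢  01[q1]0□ (head at position 2)
Tape after 4 steps (ignoring surrounding blanks): 010

Final answer: Tape: 010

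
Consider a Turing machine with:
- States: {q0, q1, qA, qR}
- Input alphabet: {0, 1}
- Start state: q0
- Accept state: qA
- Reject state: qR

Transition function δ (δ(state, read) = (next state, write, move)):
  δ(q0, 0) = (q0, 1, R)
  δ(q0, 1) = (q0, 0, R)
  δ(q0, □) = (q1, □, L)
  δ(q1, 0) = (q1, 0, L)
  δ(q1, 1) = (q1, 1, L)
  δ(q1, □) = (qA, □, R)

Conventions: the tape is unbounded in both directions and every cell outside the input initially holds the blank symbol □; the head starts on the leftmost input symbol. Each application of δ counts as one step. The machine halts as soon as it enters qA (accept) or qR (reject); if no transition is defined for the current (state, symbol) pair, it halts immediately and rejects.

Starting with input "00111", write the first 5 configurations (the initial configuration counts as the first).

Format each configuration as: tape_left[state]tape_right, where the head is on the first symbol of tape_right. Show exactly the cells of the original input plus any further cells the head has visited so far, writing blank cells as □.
Step 0: [q0]00111 (head at position 0)
Step 1: δ(q0, 0) = (q0, 1, R)  ⊢  1[q0]0111 (head at position 1)
Step 2: δ(q0, 0) = (q0, 1, R)  ⊢  11[q0]111 (head at position 2)
Step 3: δ(q0, 1) = (q0, 0, R)  ⊢  110[q0]11 (head at position 3)
Step 4: δ(q0, 1) = (q0, 0, R)  ⊢  1100[q0]1 (head at position 4)

Final answer: [q0]00111 ⊢ 1[q0]0111 ⊢ 11[q0]111 ⊢ 110[q0]11 ⊢ 1100[q0]1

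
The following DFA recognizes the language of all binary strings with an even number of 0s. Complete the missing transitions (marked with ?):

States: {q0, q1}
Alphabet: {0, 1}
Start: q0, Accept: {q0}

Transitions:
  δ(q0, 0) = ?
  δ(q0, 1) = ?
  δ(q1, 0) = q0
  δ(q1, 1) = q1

What each state remembers (consistent with the given transitions and accept states):
  q0: an even number of 0s has been read so far
  q1: an odd number of 0s has been read so far
Filling in the missing entries:
  δ(q0, 0): in q0 (an even number of 0s has been read so far), after reading 0 we have: an odd number of 0s has been read so far → q1
  δ(q0, 1): in q0 (an even number of 0s has been read so far), after reading 1 we have: an even number of 0s has been read so far → q0

Final answer: δ(q0, 0) = q1; δ(q0, 1) = q0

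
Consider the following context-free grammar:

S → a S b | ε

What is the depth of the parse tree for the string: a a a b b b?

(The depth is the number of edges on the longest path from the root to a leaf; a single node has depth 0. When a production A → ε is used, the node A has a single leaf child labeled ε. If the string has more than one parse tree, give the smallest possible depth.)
The only parse tree applies S → a S b 3 times (once per matching a…b pair) and then S → ε.
The S nodes sit at depths 0, 1, …, 3; the innermost S (depth 3) has the single child ε at depth 4.
The terminal leaves a, b are at depths 1..3, so the longest root-to-leaf path is S → S → … → S → ε with 4 edges.
Depth = 4.

Final answer: 4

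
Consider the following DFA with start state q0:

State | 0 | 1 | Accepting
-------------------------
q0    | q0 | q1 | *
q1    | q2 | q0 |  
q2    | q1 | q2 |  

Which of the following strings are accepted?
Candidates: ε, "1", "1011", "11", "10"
ε: q0; q0 is accepting → accepted
"1": q0 → q1; q1 is not accepting → rejected
"1011": q0 → q1 → q2 → q2 → q2; q2 is not accepting → rejected
"11": q0 → q1 → q0; q0 is accepting → accepted
"10": q0 → q1 → q2; q2 is not accepting → rejected

Final answer: ε, "11"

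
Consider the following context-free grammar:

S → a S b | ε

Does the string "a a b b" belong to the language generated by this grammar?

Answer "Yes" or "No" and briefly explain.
A derivation exists: S ⇒ a S b ⇒ a a S b b ⇒ a a b b (using S → a S b twice, then S → ε).

Final answer: Yes - a valid derivation exists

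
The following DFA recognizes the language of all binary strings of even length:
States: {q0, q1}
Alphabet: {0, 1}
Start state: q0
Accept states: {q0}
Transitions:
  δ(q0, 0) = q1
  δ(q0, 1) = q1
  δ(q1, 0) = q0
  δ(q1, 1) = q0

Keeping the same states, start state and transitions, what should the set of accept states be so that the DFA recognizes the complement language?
The DFA is complete (every state has a transition on every symbol), so the complement
is recognized by the same DFA with accepting and non-accepting states swapped.
Original accept states: {q0}
Complement accept states = All states - Original accept states
= {q0, q1} - {q0}
= {q1}
Complement language: strings of ODD length

Final answer: {q1}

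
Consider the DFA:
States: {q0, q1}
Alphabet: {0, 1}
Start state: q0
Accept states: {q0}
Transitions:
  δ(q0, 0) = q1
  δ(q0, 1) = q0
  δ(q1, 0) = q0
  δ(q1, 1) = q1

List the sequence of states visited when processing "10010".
Starting at q0
Read '1': q0 -> q0
Read '0': q0 -> q1
Read '0': q1 -> q0
Read '1': q0 -> q0
Read '0': q0 -> q1

Final answer: q0 -> q0 -> q1 -> q0 -> q0 -> q1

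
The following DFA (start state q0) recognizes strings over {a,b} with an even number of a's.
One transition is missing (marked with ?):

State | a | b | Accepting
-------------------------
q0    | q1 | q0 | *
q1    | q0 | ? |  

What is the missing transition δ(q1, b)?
q1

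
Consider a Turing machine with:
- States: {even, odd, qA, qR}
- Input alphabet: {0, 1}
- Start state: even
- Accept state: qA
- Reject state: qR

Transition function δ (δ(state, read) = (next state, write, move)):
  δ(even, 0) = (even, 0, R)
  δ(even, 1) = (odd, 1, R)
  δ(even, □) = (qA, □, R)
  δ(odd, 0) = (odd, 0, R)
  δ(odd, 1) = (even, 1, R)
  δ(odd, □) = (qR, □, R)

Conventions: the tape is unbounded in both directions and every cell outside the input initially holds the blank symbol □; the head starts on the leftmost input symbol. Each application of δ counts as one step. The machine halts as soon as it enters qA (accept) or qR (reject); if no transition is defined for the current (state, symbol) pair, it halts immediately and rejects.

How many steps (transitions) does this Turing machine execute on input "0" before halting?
Step 0: [even]0 (head at position 0)
Step 1: δ(even, 0) = (even, 0, R)  ⊢  0[even]□ (head at position 1)
Step 2: δ(even, □) = (qA, □, R)  ⊢  0□[qA]□ (head at position 2)
The machine is in qA, so it halts and accepts.
Number of transitions executed: 2.

Final answer: 2 steps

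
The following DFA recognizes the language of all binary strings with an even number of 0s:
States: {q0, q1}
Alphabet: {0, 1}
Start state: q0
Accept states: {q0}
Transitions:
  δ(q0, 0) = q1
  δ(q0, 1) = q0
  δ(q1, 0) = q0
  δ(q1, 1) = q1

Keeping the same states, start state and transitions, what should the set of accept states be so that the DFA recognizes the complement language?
The DFA is complete (every state has a transition on every symbol), so the complement
is recognized by the same DFA with accepting and non-accepting states swapped.
Original accept states: {q0}
Complement accept states = All states - Original accept states
= {q0, q1} - {q0}
= {q1}
Complement language: strings with an ODD number of 0s

Final answer: {q1}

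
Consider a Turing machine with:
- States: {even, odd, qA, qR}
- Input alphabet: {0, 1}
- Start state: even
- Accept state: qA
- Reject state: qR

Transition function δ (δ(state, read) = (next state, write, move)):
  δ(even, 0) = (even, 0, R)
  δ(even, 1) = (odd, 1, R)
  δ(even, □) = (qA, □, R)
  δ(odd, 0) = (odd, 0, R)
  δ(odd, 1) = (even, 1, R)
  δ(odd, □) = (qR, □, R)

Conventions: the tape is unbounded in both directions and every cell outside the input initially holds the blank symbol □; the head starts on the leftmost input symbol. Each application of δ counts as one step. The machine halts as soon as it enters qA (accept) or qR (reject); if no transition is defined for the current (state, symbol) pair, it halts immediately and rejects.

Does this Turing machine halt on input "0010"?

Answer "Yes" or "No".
Step 0: [even]0010 (head at position 0)
Step 1: δ(even, 0) = (even, 0, R)  ⊢  0[even]010 (head at position 1)
Step 2: δ(even, 0) = (even, 0, R)  ⊢  00[even]10 (head at position 2)
Step 3: δ(even, 1) = (odd, 1, R)  ⊢  001[odd]0 (head at position 3)
Step 4: δ(odd, 0) = (odd, 0, R)  ⊢  0010[odd]□ (head at position 4)
Step 5: δ(odd, □) = (qR, □, R)  ⊢  0010□[qR]□ (head at position 5)
The machine is in qR, so it halts and rejects.
It halts after 5 steps.

Final answer: Yes - halts after 5 steps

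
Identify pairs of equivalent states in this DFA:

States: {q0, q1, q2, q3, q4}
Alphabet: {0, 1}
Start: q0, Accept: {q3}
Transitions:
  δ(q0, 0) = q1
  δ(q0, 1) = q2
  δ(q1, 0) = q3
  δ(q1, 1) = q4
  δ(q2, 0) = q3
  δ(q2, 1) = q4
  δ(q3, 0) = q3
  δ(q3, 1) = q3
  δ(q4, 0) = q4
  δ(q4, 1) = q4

Using the table-filling algorithm:
Round 0 – mark pairs where exactly one state is accepting: (q0,q3), (q1,q3), (q2,q3), (q3,q4)
Round 1 – newly marked: (q0,q1) [on 0: q1 vs q3, already marked]; (q0,q2) [on 0: q1 vs q3, already marked]; (q1,q4) [on 0: q3 vs q4, already marked]; (q2,q4) [on 0: q3 vs q4, already marked]
Round 2 – newly marked: (q0,q4) [on 0: q1 vs q4, already marked]
No further pairs can be marked.
(q1, q2) unmarked: δ(q1,0)=q3, δ(q2,0)=q3; δ(q1,1)=q4, δ(q2,1)=q4 → equivalent
Equivalent pairs: (q1, q2)

Final answer: Equivalent pairs: (q1, q2)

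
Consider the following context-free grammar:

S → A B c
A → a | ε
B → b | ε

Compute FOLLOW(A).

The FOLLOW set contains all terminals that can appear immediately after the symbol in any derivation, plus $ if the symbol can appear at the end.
A occurs in S → A B c followed by B c. Add FIRST(B) minus ε = {b}; B is nullable (B → ε), so what follows B can also follow A: the terminal c. FOLLOW(A) = {b, c}.

Final answer: {b, c}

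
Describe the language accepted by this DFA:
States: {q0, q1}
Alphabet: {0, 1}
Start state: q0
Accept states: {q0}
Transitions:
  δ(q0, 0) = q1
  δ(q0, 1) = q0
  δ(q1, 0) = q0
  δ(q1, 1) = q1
Analyzing the DFA structure:
Start state: q0
Accept states: {q0}
Interpreting what each state remembers (checking against the transitions):
  q0: an even number of 0s has been read so far
  q1: an odd number of 0s has been read so far
  δ(q0, 0): in q0 (an even number of 0s has been read so far), after reading 0 we have: an odd number of 0s has been read so far → q1
  δ(q0, 1): in q0 (an even number of 0s has been read so far), after reading 1 we have: an even number of 0s has been read so far → q0
  δ(q1, 0): in q1 (an odd number of 0s has been read so far), after reading 0 we have: an even number of 0s has been read so far → q0
  δ(q1, 1): in q1 (an odd number of 0s has been read so far), after reading 1 we have: an odd number of 0s has been read so far → q1
A string is accepted iff it ends in {q0}, i.e. an even number of 0s has been read so far.
Language: All binary strings with an even number of 0s

Final answer: All binary strings with an even number of 0s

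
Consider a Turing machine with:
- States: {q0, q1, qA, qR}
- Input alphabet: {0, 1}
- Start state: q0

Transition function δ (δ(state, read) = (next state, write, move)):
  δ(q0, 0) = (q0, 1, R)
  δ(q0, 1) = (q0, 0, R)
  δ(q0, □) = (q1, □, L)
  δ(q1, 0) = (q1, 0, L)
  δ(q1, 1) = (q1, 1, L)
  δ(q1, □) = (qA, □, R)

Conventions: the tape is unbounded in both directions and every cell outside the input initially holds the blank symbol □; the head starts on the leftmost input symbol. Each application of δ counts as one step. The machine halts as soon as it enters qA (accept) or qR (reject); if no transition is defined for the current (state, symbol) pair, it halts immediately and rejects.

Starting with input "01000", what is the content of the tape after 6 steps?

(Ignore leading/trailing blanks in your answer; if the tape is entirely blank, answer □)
Step 0: [q0]01000 (head at position 0)
Step 1: δ(q0, 0) = (q0, 1, R)  ⊢  1[q0]1000 (head at position 1)
Step 2: δ(q0, 1) = (q0, 0, R)  ⊢  10[q0]000 (head at position 2)
Step 3: δ(q0, 0) = (q0, 1, R)  ⊢  101[q0]00 (head at position 3)
Step 4: δ(q0, 0) = (q0, 1, R)  ⊢  1011[q0]0 (head at position 4)
Step 5: δ(q0, 0) = (q0, 1, R)  ⊢  10111[q0]□ (head at position 5)
Step 6: δ(q0, □) = (q1, □, L)  ⊢  1011[q1]1□ (head at position 4)
Tape after 6 steps (ignoring surrounding blanks): 10111

Final answer: Tape: 10111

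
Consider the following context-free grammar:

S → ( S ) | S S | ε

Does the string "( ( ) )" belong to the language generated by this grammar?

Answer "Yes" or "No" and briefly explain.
A derivation exists: S ⇒ ( S ) ⇒ ( ( S ) ) ⇒ ( ( ) ) (using S → ( S ) twice, then S → ε).

Final answer: Yes - a valid derivation exists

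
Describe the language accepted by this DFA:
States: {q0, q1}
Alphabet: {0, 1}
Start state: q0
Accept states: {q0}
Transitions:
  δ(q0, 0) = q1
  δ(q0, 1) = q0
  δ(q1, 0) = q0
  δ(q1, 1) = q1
Analyzing the DFA structure:
Start state: q0
Accept states: {q0}
Interpreting what each state remembers (checking against the transitions):
  q0: an even number of 0s has been read so far
  q1: an odd number of 0s has been read so far
  δ(q0, 0): in q0 (an even number of 0s has been read so far), after reading 0 we have: an odd number of 0s has been read so far → q1
  δ(q0, 1): in q0 (an even number of 0s has been read so far), after reading 1 we have: an even number of 0s has been read so far → q0
  δ(q1, 0): in q1 (an odd number of 0s has been read so far), after reading 0 we have: an even number of 0s has been read so far → q0
  δ(q1, 1): in q1 (an odd number of 0s has been read so far), after reading 1 we have: an odd number of 0s has been read so far → q1
A string is accepted iff it ends in {q0}, i.e. an even number of 0s has been read so far.
Language: All binary strings with an even number of 0s

Final answer: All binary strings with an even number of 0s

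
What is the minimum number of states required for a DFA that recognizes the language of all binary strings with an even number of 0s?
Language: binary strings with an even number of 0s
Lower bound (Myhill–Nerode): the prefixes ε, 0 are pairwise distinguishable:
  ε vs 0: suffix ε distinguishes them (ε has zero 0s (accepted), 0 has one 0 (rejected))
So any DFA needs at least 2 states.
Upper bound: a DFA with 2 states exists (one state per class above).
Minimum states: 2

Final answer: 2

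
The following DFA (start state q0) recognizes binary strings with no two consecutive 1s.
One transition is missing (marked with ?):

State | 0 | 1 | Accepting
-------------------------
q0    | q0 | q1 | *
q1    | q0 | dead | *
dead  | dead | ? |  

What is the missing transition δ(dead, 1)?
dead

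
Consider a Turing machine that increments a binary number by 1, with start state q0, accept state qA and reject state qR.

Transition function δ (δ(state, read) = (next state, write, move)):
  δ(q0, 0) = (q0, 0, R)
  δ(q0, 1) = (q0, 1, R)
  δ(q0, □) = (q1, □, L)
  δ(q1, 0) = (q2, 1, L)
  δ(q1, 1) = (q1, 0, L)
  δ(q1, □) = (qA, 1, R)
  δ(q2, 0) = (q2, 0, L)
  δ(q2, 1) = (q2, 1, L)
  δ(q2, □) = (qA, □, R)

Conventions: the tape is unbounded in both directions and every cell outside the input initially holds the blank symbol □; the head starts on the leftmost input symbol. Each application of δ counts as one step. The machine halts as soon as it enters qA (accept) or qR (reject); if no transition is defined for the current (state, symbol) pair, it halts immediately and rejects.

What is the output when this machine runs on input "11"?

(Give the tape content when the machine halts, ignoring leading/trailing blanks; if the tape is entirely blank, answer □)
Step 0: [q0]11 (head at position 0)
Step 1: δ(q0, 1) = (q0, 1, R)  ⊢  1[q0]1 (head at position 1)
Step 2: δ(q0, 1) = (q0, 1, R)  ⊢  11[q0]□ (head at position 2)
Step 3: δ(q0, □) = (q1, □, L)  ⊢  1[q1]1□ (head at position 1)
Step 4: δ(q1, 1) = (q1, 0, L)  ⊢  [q1]10□ (head at position 0)
Step 5: δ(q1, 1) = (q1, 0, L)  ⊢  [q1]□00□ (head at position -1)
Step 6: δ(q1, □) = (qA, 1, R)  ⊢  1[qA]00□ (head at position 0)
The machine is in qA, so it halts and accepts.
Tape content when halted (ignoring surrounding blanks): 100

Final answer: Output: 100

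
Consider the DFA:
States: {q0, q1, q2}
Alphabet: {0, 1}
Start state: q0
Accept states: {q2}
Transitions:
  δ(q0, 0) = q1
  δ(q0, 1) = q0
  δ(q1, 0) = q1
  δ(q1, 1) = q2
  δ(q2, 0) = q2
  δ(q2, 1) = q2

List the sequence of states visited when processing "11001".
Starting at q0
Read '1': q0 -> q0
Read '1': q0 -> q0
Read '0': q0 -> q1
Read '0': q1 -> q1
Read '1': q1 -> q2

Final answer: q0 -> q0 -> q0 -> q1 -> q1 -> q2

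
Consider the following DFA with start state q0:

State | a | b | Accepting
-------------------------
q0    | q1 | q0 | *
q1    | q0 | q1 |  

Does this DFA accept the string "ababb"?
Start in q0.
Read 'a': q0 → q1
Read 'b': q1 → q1
Read 'a': q1 → q0
Read 'b': q0 → q0
Read 'b': q0 → q0
Final state q0 is accepting, so the string is accepted.

Final answer: Yes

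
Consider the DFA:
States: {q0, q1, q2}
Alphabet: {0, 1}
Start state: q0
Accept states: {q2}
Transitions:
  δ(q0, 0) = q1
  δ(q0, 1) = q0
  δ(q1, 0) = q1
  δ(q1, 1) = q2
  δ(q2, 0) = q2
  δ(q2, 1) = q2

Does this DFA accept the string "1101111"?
Processing string "1101111":
  q0 --1--> q0
  q0 --1--> q0
  q0 --0--> q1
  q1 --1--> q2
  q2 --1--> q2
  q2 --1--> q2
  q2 --1--> q2
Final state: q2
Accept states: {q2}
q2 is an accept state, so the string is accepted.

Final answer: Yes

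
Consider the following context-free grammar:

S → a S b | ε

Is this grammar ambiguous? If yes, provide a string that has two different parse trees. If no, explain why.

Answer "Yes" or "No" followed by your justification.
At every step exactly one production applies: if the remaining string to generate is non-empty it starts with a and ends with b, forcing S → a S b; if it is empty, S → ε is forced. Hence each string a^n b^n has exactly one derivation (S → a S b applied n times, then S → ε) and one parse tree.

Final answer: No - the grammar is unambiguous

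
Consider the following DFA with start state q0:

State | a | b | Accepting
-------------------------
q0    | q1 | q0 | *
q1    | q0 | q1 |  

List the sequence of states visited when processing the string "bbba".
q0 → q0 → q0 → q0 → q1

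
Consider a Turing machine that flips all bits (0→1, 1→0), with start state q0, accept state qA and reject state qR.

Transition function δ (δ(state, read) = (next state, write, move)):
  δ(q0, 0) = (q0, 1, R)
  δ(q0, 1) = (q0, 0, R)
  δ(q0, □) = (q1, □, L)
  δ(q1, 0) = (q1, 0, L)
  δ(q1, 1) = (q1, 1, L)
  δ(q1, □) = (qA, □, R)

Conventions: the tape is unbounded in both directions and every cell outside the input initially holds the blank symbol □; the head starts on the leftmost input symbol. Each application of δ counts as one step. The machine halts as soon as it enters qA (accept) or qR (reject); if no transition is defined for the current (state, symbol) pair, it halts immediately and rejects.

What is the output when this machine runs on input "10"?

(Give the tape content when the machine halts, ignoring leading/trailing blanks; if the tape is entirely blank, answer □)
Step 0: [q0]10 (head at position 0)
Step 1: δ(q0, 1) = (q0, 0, R)  ⊢  0[q0]0 (head at position 1)
Step 2: δ(q0, 0) = (q0, 1, R)  ⊢  01[q0]□ (head at position 2)
Step 3: δ(q0, □) = (q1, □, L)  ⊢  0[q1]1□ (head at position 1)
Step 4: δ(q1, 1) = (q1, 1, L)  ⊢  [q1]01□ (head at position 0)
Step 5: δ(q1, 0) = (q1, 0, L)  ⊢  [q1]□01□ (head at position -1)
Step 6: δ(q1, □) = (qA, □, R)  ⊢  □[qA]01□ (head at position 0)
The machine is in qA, so it halts and accepts.
Tape content when halted (ignoring surrounding blanks): 01

Final answer: Output: 01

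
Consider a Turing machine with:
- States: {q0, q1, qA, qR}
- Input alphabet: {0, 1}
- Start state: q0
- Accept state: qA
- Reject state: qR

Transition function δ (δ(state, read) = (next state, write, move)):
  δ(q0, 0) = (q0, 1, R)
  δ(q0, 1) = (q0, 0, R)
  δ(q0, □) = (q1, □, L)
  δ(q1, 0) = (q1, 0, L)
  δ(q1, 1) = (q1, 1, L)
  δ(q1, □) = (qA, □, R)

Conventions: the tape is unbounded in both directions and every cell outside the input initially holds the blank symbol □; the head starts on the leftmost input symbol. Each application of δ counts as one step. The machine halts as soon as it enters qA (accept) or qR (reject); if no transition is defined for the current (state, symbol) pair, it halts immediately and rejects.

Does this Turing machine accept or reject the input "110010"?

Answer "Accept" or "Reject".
Step 0: [q0]110010 (head at position 0)
Step 1: δ(q0, 1) = (q0, 0, R)  ⊢  0[q0]10010 (head at position 1)
Step 2: δ(q0, 1) = (q0, 0, R)  ⊢  00[q0]0010 (head at position 2)
Step 3: δ(q0, 0) = (q0, 1, R)  ⊢  001[q0]010 (head at position 3)
Step 4: δ(q0, 0) = (q0, 1, R)  ⊢  0011[q0]10 (head at position 4)
Step 5: δ(q0, 1) = (q0, 0, R)  ⊢  00110[q0]0 (head at position 5)
Step 6: δ(q0, 0) = (q0, 1, R)  ⊢  001101[q0]□ (head at position 6)
Step 7: δ(q0, □) = (q1, □, L)  ⊢  00110[q1]1□ (head at position 5)
Step 8: δ(q1, 1) = (q1, 1, L)  ⊢  0011[q1]01□ (head at position 4)
Step 9: δ(q1, 0) = (q1, 0, L)  ⊢  001[q1]101□ (head at position 3)
Step 10: δ(q1, 1) = (q1, 1, L)  ⊢  00[q1]1101□ (head at position 2)
Step 11: δ(q1, 1) = (q1, 1, L)  ⊢  0[q1]01101□ (head at position 1)
Step 12: δ(q1, 0) = (q1, 0, L)  ⊢  [q1]001101□ (head at position 0)
Step 13: δ(q1, 0) = (q1, 0, L)  ⊢  [q1]□001101□ (head at position -1)
Step 14: δ(q1, □) = (qA, □, R)  ⊢  □[qA]001101□ (head at position 0)
The machine is in qA, so it halts and accepts.

Final answer: Accept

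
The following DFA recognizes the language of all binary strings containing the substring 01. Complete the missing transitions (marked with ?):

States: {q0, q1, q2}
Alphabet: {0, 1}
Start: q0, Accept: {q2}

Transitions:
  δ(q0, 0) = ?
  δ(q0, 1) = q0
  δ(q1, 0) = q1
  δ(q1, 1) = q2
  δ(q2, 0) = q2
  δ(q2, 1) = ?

What each state remembers (consistent with the given transitions and accept states):
  q0: 01 not seen yet and the last symbol was not 0
  q1: 01 not seen yet and the last symbol was 0
  q2: the substring 01 has already been seen
Filling in the missing entries:
  δ(q0, 0): in q0 (01 not seen yet and the last symbol was not 0), after reading 0 we have: 01 not seen yet and the last symbol was 0 → q1
  δ(q2, 1): in q2 (the substring 01 has already been seen), after reading 1 we have: the substring 01 has already been seen → q2

Final answer: δ(q0, 0) = q1; δ(q2, 1) = q2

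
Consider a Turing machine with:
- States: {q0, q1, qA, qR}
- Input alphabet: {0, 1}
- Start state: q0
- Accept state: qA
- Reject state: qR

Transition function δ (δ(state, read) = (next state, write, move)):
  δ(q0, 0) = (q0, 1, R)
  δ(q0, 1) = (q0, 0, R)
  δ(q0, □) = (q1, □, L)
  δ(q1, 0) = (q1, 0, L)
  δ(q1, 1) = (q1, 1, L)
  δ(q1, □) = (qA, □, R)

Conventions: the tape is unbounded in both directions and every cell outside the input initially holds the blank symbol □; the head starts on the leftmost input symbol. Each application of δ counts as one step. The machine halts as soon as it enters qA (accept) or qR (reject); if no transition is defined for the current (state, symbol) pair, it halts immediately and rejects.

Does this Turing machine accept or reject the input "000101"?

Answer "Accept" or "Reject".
Step 0: [q0]000101 (head at position 0)
Step 1: δ(q0, 0) = (q0, 1, R)  ⊢  1[q0]00101 (head at position 1)
Step 2: δ(q0, 0) = (q0, 1, R)  ⊢  11[q0]0101 (head at position 2)
Step 3: δ(q0, 0) = (q0, 1, R)  ⊢  111[q0]101 (head at position 3)
Step 4: δ(q0, 1) = (q0, 0, R)  ⊢  1110[q0]01 (head at position 4)
Step 5: δ(q0, 0) = (q0, 1, R)  ⊢  11101[q0]1 (head at position 5)
Step 6: δ(q0, 1) = (q0, 0, R)  ⊢  111010[q0]□ (head at position 6)
Step 7: δ(q0, □) = (q1, □, L)  ⊢  11101[q1]0□ (head at position 5)
Step 8: δ(q1, 0) = (q1, 0, L)  ⊢  1110[q1]10□ (head at position 4)
Step 9: δ(q1, 1) = (q1, 1, L)  ⊢  111[q1]010□ (head at position 3)
Step 10: δ(q1, 0) = (q1, 0, L)  ⊢  11[q1]1010□ (head at position 2)
Step 11: δ(q1, 1) = (q1, 1, L)  ⊢  1[q1]11010□ (head at position 1)
Step 12: δ(q1, 1) = (q1, 1, L)  ⊢  [q1]111010□ (head at position 0)
Step 13: δ(q1, 1) = (q1, 1, L)  ⊢  [q1]□111010□ (head at position -1)
Step 14: δ(q1, □) = (qA, □, R)  ⊢  □[qA]111010□ (head at position 0)
The machine is in qA, so it halts and accepts.

Final answer: Accept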